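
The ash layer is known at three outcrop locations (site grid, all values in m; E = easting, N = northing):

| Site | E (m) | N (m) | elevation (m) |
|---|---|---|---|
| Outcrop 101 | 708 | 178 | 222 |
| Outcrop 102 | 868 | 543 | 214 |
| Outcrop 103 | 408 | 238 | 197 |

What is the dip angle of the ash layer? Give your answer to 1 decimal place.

Two edge vectors: Outcrop 101→Outcrop 102 = (160, 365, -8), Outcrop 101→Outcrop 103 = (-300, 60, -25).
Normal n = (Outcrop 101→Outcrop 102) × (Outcrop 101→Outcrop 103) = (-8645, 6400, 119100).
So ∂z/∂E = −n_x/n_z = 0.07259 and ∂z/∂N = −n_y/n_z = −0.05374.
Gradient magnitude |∇z| = √(a² + b²) = √(0.00527 + 0.00289) = 0.09031.
True dip = arctan(0.09031) = 5.2°, dipping toward NW (azimuth ≈ 307°).

5.2°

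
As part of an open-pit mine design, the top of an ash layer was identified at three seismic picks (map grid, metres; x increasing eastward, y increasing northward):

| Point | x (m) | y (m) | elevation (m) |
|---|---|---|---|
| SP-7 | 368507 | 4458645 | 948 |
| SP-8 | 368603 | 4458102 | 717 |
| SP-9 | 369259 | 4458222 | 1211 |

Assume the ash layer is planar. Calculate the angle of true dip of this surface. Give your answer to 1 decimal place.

Let the plane be z = a·x + b·y + c.
SP-8−SP-7: 96a − 543b = −231;  SP-9−SP-7: 752a − 423b = 263.
Solving gives a = 0.65408, b = 0.54105.
Gradient magnitude |∇z| = √(a² + b²) = √(0.42782 + 0.29274) = 0.84885.
True dip = arctan(0.84885) = 40.3°, dipping toward SW (azimuth ≈ 230°).

40.3°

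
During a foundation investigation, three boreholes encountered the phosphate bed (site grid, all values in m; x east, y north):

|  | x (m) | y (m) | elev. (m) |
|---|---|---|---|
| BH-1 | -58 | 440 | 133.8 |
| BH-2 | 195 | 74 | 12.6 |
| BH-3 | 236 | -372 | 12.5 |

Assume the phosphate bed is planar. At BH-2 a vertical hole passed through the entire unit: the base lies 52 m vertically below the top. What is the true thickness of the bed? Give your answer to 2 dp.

Two edge vectors: BH-1→BH-2 = (253, -366, -121.2), BH-1→BH-3 = (294, -812, -121.3).
Normal n = (BH-1→BH-2) × (BH-1→BH-3) = (-54018.6, -4943.9, -97832).
So ∂z/∂x = −n_x/n_z = −0.55216 and ∂z/∂y = −n_y/n_z = −0.05053.
|∇z| = √(a²+b²) = 0.55446, so dip δ = arctan(0.55446) = 29.01°.
True thickness = vertical thickness × cos δ = 52 × cos 29.01° = 45.48 m.

45.48 m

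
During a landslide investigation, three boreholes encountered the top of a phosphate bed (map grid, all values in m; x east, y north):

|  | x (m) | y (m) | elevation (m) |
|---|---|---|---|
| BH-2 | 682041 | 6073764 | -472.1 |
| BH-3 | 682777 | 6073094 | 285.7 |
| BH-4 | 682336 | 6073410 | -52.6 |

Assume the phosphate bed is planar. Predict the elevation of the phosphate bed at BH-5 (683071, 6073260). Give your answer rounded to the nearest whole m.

Let the plane be z = a·x + b·y + c.
BH-3−BH-2: 736a − 670b = 757.8;  BH-4−BH-2: 295a − 354b = 419.5.
Solving gives a = −0.20357745, b = −1.35467612.
Then c = -472.1 − a·682041 − b·6073764 = 8366359.13.
At (683071, 6073260): z = −139057.9 − 8227300.3 + 8366359.13 = 1.0 m.

1 m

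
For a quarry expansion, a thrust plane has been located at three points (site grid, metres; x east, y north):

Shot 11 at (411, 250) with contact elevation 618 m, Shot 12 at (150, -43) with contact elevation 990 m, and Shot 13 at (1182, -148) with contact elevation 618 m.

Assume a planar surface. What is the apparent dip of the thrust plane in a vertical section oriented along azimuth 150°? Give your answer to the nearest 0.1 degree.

27.9°

Two edge vectors: Shot 11→Shot 12 = (-261, -293, 372), Shot 11→Shot 13 = (771, -398, 0).
Normal n = (Shot 11→Shot 12) × (Shot 11→Shot 13) = (148056, 286812, 329781).
So ∂z/∂x = −n_x/n_z = −0.44895 and ∂z/∂y = −n_y/n_z = −0.86970.
Unit vector along 150° is (sin 150°, cos 150°) = (0.5000, -0.8660).
Slope in that direction = a·(0.5000) + b·(-0.8660) = 0.52871.
Apparent dip = arctan|0.52871| = 27.9° (true dip is 44.4°, so apparent ≤ true as expected).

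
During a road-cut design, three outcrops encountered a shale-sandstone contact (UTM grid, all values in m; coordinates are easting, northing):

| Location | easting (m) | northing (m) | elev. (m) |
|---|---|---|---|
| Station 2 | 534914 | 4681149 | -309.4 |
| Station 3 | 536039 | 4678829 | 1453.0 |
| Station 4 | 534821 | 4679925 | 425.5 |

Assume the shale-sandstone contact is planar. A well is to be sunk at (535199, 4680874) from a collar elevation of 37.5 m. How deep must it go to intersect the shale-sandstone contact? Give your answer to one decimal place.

94.9 m

Let the plane be z = a·easting + b·northing + c.
Station 3−Station 2: 1125a − 2320b = 1762.4;  Station 4−Station 2: −93a − 1224b = 734.9.
Solving gives a = 0.283915719, b = −0.621980524.
Then c = -309.4 − a·534914 − b·4681149 = 2759403.62.
At (535199, 4680874): z_contact = 151951.41 − 2911412.47 + 2759403.62 = -57.44 m.
Depth below ground = 37.5 − (-57.44) = 94.9 m.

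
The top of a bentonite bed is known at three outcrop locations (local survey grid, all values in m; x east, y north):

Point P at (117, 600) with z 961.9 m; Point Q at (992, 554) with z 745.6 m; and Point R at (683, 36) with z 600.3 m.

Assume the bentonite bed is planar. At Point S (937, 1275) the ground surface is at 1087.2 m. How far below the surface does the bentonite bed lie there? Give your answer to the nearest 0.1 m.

30.0 m

Let the plane be z = a·x + b·y + c.
Point Q−Point P: 875a − 46b = −216.3;  Point R−Point P: 566a − 564b = −361.6.
Solving gives a = −0.225385, b = 0.414950.
Then c = 961.9 − a·117 − b·600 = 739.30.
At (937, 1275): z_contact = −211.19 + 529.06 + 739.30 = 1057.18 m.
Depth below ground = 1087.2 − 1057.18 = 30.0 m.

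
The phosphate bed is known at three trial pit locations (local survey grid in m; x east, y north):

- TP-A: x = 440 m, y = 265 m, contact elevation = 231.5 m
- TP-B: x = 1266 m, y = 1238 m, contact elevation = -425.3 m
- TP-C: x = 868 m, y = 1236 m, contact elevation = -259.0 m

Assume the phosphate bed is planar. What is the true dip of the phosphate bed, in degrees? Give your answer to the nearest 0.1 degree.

Let the plane be z = a·x + b·y + c.
TP-B−TP-A: 826a + 973b = −656.8;  TP-C−TP-A: 428a + 971b = −490.5.
Solving gives a = −0.41622, b = −0.32169.
Gradient magnitude |∇z| = √(a² + b²) = √(0.17324 + 0.10348) = 0.52604.
True dip = arctan(0.52604) = 27.7°, dipping toward NE (azimuth ≈ 052°).

27.7°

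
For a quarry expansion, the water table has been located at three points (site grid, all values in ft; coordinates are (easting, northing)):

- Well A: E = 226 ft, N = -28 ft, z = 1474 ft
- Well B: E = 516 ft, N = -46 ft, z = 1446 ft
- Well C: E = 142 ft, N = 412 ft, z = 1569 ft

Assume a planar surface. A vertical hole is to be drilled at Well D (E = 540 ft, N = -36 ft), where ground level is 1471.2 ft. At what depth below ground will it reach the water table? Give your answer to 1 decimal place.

25.2 ft

Let the plane be z = a·E + b·N + c.
Well B−Well A: 290a − 18b = −28;  Well C−Well A: −84a + 440b = 95.
Solving gives a = −0.08415, b = 0.19984.
Then c = 1474 − a·226 − b·-28 = 1498.61.
At (540, -36): z_contact = −45.44 − 7.19 + 1498.61 = 1445.98 ft.
Depth below ground = 1471.2 − 1445.98 = 25.2 ft.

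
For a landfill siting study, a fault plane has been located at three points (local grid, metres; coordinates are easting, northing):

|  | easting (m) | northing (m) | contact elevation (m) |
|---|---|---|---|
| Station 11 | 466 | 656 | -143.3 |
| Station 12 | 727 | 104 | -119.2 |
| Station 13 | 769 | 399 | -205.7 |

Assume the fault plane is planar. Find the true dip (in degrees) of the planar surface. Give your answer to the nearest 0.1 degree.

25.1°

Let the plane be z = a·easting + b·northing + c.
Station 12−Station 11: 261a − 552b = 24.1;  Station 13−Station 11: 303a − 257b = −62.4.
Solving gives a = −0.40566, b = −0.23547.
Gradient magnitude |∇z| = √(a² + b²) = √(0.16456 + 0.05544) = 0.46904.
True dip = arctan(0.46904) = 25.1°, dipping toward ENE (azimuth ≈ 060°).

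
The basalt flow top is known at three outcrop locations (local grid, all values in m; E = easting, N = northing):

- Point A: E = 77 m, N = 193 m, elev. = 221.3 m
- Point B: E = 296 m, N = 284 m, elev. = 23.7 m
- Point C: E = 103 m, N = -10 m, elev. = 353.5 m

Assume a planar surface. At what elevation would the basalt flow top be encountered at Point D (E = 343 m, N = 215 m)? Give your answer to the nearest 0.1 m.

Two edge vectors: Point A→Point B = (219, 91, -197.6), Point A→Point C = (26, -203, 132.2).
Normal n = (Point A→Point B) × (Point A→Point C) = (-28082.6, -34089.4, -46823).
So ∂z/∂E = −n_x/n_z = −0.59976 and ∂z/∂N = −n_y/n_z = −0.72805.
Intercept c from Point A: 221.3 + 46.18 + 140.51 = 407.99.
At (343, 215): z = −205.7 − 156.5 + 407.99 = 45.7 m.

45.7 m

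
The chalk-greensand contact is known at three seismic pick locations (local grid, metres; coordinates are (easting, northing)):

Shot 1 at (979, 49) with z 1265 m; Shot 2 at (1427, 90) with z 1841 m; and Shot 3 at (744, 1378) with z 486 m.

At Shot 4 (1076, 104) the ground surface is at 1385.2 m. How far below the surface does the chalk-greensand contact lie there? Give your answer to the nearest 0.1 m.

11.8 m

Let the plane be z = a·E + b·N + c.
Shot 2−Shot 1: 448a + 41b = 576;  Shot 3−Shot 1: −235a + 1329b = −779.
Solving gives a = 1.318029, b = −0.353095.
Then c = 1265 − a·979 − b·49 = −8.05.
At (1076, 104): z_contact = 1418.20 − 36.72 − 8.05 = 1373.43 m.
Depth below ground = 1385.2 − 1373.43 = 11.8 m.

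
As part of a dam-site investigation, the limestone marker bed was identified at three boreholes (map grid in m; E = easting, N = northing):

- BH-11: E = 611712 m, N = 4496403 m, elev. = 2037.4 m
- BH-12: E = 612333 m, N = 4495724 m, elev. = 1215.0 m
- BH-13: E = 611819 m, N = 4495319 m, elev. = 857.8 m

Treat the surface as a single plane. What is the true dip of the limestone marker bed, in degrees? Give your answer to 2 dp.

Let the plane be z = a·E + b·N + c.
BH-12−BH-11: 621a − 679b = −822.4;  BH-13−BH-11: 107a − 1084b = −1179.6.
Solving gives a = −0.15076, b = 1.07331.
Gradient magnitude |∇z| = √(a² + b²) = √(0.02273 + 1.15200) = 1.08385.
True dip = arctan(1.08385) = 47.30°, dipping toward S (azimuth ≈ 172°).

47.30°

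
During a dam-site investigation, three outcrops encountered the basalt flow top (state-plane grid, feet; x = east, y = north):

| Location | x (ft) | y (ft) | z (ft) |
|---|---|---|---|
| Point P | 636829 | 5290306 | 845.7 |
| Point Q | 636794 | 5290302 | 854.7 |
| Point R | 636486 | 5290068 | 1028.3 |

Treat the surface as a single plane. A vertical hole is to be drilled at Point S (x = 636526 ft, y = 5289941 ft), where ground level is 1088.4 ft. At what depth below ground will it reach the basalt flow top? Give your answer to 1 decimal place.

7.9 ft

Two edge vectors: Point P→Point Q = (-35, -4, 9), Point P→Point R = (-343, -238, 182.6).
Normal n = (Point P→Point Q) × (Point P→Point R) = (1411.6, 3304, 6958).
So ∂z/∂x = −n_x/n_z = −0.202874389 and ∂z/∂y = −n_y/n_z = −0.474849095.
Intercept c from Point P: 845.7 + 129196.29 + 2512097.01 = 2642139.01.
At (636526, 5289941): z_contact = −129134.82 − 2511923.69 + 2642139.01 = 1080.49 ft.
Depth below ground = 1088.4 − 1080.49 = 7.9 ft.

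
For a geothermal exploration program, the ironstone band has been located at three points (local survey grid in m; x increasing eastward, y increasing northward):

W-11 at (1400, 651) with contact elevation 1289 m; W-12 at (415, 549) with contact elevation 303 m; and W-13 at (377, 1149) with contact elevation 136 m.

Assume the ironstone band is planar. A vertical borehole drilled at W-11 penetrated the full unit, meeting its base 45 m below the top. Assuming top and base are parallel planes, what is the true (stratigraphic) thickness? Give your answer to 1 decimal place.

Two edge vectors: W-11→W-12 = (-985, -102, -986), W-11→W-13 = (-1023, 498, -1153).
Normal n = (W-11→W-12) × (W-11→W-13) = (608634, -127027, -594876).
So ∂z/∂x = −n_x/n_z = 1.02313 and ∂z/∂y = −n_y/n_z = −0.21354.
|∇z| = √(a²+b²) = 1.04517, so dip δ = arctan(1.04517) = 46.27°.
True thickness = vertical thickness × cos δ = 45 × cos 46.27° = 31.1 m.

31.1 m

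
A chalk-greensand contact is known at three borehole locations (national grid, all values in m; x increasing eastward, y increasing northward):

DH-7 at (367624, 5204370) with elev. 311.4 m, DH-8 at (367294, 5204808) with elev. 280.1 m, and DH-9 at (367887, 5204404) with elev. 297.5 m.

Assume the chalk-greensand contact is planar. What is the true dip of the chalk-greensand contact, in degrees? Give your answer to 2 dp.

6.22°

Two edge vectors: DH-7→DH-8 = (-330, 438, -31.3), DH-7→DH-9 = (263, 34, -13.9).
Normal n = (DH-7→DH-8) × (DH-7→DH-9) = (-5024, -12818.9, -126414).
So ∂z/∂x = −n_x/n_z = −0.03974 and ∂z/∂y = −n_y/n_z = −0.10140.
Gradient magnitude |∇z| = √(a² + b²) = √(0.00158 + 0.01028) = 0.10891.
True dip = arctan(0.10891) = 6.22°, dipping toward NNE (azimuth ≈ 021°).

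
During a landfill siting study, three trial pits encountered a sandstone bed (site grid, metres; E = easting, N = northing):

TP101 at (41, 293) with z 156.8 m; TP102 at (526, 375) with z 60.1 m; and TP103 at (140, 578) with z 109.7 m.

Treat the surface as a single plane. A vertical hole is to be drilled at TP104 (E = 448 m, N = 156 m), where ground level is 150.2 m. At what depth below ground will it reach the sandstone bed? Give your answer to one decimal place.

53.6 m

Two edge vectors: TP101→TP102 = (485, 82, -96.7), TP101→TP103 = (99, 285, -47.1).
Normal n = (TP101→TP102) × (TP101→TP103) = (23697.3, 13270.2, 130107).
So ∂z/∂E = −n_x/n_z = −0.18214 and ∂z/∂N = −n_y/n_z = −0.10199.
Intercept c from TP101: 156.8 + 7.47 + 29.88 = 194.15.
At (448, 156): z_contact = −81.60 − 15.91 + 194.15 = 96.64 m.
Depth below ground = 150.2 − 96.64 = 53.6 m.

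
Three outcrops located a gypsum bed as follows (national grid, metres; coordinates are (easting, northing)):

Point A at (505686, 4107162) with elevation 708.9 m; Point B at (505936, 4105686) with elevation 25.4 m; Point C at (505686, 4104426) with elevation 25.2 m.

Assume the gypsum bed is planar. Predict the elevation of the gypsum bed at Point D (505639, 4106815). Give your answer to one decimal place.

Two edge vectors: Point A→Point B = (250, -1476, -683.5), Point A→Point C = (0, -2736, -683.7).
Normal n = (Point A→Point B) × (Point A→Point C) = (-860914.8, 170925, -684000).
So ∂z/∂E = −n_x/n_z = −1.258647368 and ∂z/∂N = −n_y/n_z = 0.249890351.
Intercept c from Point A: 708.9 + 636480.35 − 1026340.15 = −389150.90.
At (505639, 4106815): z = −636421.2 + 1026253.4 − 389150.90 = 681.3 m.

681.3 m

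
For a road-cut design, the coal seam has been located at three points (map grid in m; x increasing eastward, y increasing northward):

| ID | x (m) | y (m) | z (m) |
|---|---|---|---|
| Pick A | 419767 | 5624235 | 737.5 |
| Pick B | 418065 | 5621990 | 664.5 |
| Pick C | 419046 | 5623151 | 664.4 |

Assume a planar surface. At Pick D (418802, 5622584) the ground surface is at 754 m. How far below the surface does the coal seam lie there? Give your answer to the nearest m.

Two edge vectors: Pick A→Pick B = (-1702, -2245, -73), Pick A→Pick C = (-721, -1084, -73.1).
Normal n = (Pick A→Pick B) × (Pick A→Pick C) = (84977.5, -71783.2, 226323).
So ∂z/∂x = −n_x/n_z = −0.37547001 and ∂z/∂y = −n_y/n_z = 0.31717148.
Intercept c from Pick A: 737.5 + 157609.92 − 1783846.92 = −1625499.50.
At (418802, 5622584): z_contact = −157247.6 + 1783323.3 − 1625499.50 = 576.2 m.
Depth below ground = 754 − 576.2 = 178 m.

178 m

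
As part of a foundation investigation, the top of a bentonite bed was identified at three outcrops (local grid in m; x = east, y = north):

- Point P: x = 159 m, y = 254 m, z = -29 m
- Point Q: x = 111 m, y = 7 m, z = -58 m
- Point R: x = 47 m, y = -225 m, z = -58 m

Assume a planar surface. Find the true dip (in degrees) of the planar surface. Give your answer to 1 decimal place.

56.2°

Let the plane be z = a·x + b·y + c.
Point Q−Point P: −48a − 247b = −29;  Point R−Point P: −112a − 479b = −29.
Solving gives a = −1.44007, b = 0.39726.
Gradient magnitude |∇z| = √(a² + b²) = √(2.07380 + 0.15782) = 1.49386.
True dip = arctan(1.49386) = 56.2°, dipping toward ESE (azimuth ≈ 105°).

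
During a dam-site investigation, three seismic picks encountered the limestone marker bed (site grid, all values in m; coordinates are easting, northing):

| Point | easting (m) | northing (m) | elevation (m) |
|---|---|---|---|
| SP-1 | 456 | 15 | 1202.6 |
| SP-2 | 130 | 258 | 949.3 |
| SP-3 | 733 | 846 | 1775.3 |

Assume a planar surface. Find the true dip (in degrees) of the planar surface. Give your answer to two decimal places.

Two edge vectors: SP-1→SP-2 = (-326, 243, -253.3), SP-1→SP-3 = (277, 831, 572.7).
Normal n = (SP-1→SP-2) × (SP-1→SP-3) = (349658.4, 116536.1, -338217).
So ∂z/∂easting = −n_x/n_z = 1.03383 and ∂z/∂northing = −n_y/n_z = 0.34456.
Gradient magnitude |∇z| = √(a² + b²) = √(1.06880 + 0.11872) = 1.08974.
True dip = arctan(1.08974) = 47.46°, dipping toward WSW (azimuth ≈ 252°).

47.46°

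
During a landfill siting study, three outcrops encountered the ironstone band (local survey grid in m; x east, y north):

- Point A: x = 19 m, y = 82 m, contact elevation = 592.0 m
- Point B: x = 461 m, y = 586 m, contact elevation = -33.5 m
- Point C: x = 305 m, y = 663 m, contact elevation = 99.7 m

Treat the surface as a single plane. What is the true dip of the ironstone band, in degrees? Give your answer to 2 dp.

47.19°

Let the plane be z = a·x + b·y + c.
Point B−Point A: 442a + 504b = −625.5;  Point C−Point A: 286a + 581b = −492.3.
Solving gives a = −1.02342, b = −0.34355.
Gradient magnitude |∇z| = √(a² + b²) = √(1.04739 + 0.11803) = 1.07954.
True dip = arctan(1.07954) = 47.19°, dipping toward ENE (azimuth ≈ 071°).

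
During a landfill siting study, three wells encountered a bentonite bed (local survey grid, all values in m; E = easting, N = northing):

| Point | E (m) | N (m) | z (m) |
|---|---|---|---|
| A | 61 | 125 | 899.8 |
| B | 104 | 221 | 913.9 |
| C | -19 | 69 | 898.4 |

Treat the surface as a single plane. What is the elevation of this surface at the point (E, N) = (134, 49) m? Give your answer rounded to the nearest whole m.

Let the plane be z = a·E + b·N + c.
B−A: 43a + 96b = 14.1;  C−A: −80a − 56b = −1.4.
Solving gives a = −0.12428, b = 0.20254.
Then c = 899.8 − a·61 − b·125 = 882.06.
At (134, 49): z = −16.7 + 9.9 + 882.06 = 875.3 m.

875 m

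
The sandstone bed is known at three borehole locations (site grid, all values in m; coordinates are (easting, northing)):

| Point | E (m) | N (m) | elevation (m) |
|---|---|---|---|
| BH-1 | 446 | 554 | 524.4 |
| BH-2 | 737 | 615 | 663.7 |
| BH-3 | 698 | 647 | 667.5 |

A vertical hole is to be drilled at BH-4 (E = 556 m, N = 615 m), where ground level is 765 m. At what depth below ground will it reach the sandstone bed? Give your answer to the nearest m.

167 m

Two edge vectors: BH-1→BH-2 = (291, 61, 139.3), BH-1→BH-3 = (252, 93, 143.1).
Normal n = (BH-1→BH-2) × (BH-1→BH-3) = (-4225.8, -6538.5, 11691).
So ∂z/∂E = −n_x/n_z = 0.36146 and ∂z/∂N = −n_y/n_z = 0.55928.
Intercept c from BH-1: 524.4 − 161.21 − 309.84 = 53.35.
At (556, 615): z_contact = 201.0 + 344.0 + 53.35 = 598.3 m.
Depth below ground = 765 − 598.3 = 167 m.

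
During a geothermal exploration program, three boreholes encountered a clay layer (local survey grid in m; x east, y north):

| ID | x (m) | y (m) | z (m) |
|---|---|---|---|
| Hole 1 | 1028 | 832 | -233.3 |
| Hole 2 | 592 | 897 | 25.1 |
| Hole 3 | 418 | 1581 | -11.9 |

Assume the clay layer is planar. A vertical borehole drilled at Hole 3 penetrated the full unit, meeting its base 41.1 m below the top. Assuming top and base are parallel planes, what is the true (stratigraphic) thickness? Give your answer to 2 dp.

Two edge vectors: Hole 1→Hole 2 = (-436, 65, 258.4), Hole 1→Hole 3 = (-610, 749, 221.4).
Normal n = (Hole 1→Hole 2) × (Hole 1→Hole 3) = (-179150.6, -61093.6, -286914).
So ∂z/∂x = −n_x/n_z = −0.62441 and ∂z/∂y = −n_y/n_z = −0.21293.
|∇z| = √(a²+b²) = 0.65971, so dip δ = arctan(0.65971) = 33.41°.
True thickness = vertical thickness × cos δ = 41.1 × cos 33.41° = 34.31 m.

34.31 m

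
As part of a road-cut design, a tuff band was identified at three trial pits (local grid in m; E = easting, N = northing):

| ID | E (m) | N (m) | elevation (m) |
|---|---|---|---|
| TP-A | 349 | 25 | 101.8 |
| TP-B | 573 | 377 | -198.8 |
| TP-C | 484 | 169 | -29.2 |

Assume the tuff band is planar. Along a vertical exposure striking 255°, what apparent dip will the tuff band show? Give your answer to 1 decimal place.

Two edge vectors: TP-A→TP-B = (224, 352, -300.6), TP-A→TP-C = (135, 144, -131).
Normal n = (TP-A→TP-B) × (TP-A→TP-C) = (-2825.6, -11237, -15264).
So ∂z/∂E = −n_x/n_z = −0.18512 and ∂z/∂N = −n_y/n_z = −0.73618.
Unit vector along 255° is (sin 255°, cos 255°) = (-0.9659, -0.2588).
Slope in that direction = a·(-0.9659) + b·(-0.2588) = 0.36934.
Apparent dip = arctan|0.36934| = 20.3° (true dip is 37.2°, so apparent ≤ true as expected).

20.3°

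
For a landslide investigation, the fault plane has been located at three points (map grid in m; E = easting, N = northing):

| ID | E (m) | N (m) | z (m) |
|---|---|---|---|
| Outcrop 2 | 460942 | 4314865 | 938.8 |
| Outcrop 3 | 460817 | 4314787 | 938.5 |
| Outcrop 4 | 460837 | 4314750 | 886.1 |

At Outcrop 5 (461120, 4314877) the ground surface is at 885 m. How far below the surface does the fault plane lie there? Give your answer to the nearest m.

Let the plane be z = a·E + b·N + c.
Outcrop 3−Outcrop 2: −125a − 78b = −0.3;  Outcrop 4−Outcrop 2: −105a − 115b = −52.7.
Solving gives a = −0.65902991, b = 1.05998383.
Then c = 938.8 − a·460942 − b·4314865 = −4268973.77.
At (461120, 4314877): z_contact = −303891.9 + 4573699.9 − 4268973.77 = 834.2 m.
Depth below ground = 885 − 834.2 = 51 m.

51 m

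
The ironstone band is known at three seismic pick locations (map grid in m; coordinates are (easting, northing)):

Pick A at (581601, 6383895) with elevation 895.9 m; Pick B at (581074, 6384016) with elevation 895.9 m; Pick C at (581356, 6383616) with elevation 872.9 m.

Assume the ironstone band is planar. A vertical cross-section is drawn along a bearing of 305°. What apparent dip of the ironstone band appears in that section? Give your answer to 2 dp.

Let the plane be z = a·E + b·N + c.
Pick B−Pick A: −527a + 121b = 0;  Pick C−Pick A: −245a − 279b = −23.
Solving gives a = 0.01575, b = 0.06861.
Unit vector along 305° is (sin 305°, cos 305°) = (-0.8192, 0.5736).
Slope in that direction = a·(-0.8192) + b·(0.5736) = 0.02645.
Apparent dip = arctan|0.02645| = 1.51° (true dip is 4.0°, so apparent ≤ true as expected).

1.51°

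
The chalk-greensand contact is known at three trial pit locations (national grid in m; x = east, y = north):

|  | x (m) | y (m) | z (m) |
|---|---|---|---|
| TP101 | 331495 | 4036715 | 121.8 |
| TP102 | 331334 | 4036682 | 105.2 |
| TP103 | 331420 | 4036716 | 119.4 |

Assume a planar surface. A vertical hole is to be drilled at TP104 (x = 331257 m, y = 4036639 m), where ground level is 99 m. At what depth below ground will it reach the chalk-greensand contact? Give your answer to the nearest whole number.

Let the plane be z = a·x + b·y + c.
TP102−TP101: −161a − 33b = −16.6;  TP103−TP101: −75a + 1b = −2.4.
Solving gives a = 0.03634294, b = 0.32572079.
Then c = 121.8 − a·331495 − b·4036715 = −1326767.70.
At (331257, 4036639): z_contact = 12038.9 + 1314817.2 − 1326767.70 = 88.4 m.
Depth below ground = 99 − 88.4 = 11 m.

11 m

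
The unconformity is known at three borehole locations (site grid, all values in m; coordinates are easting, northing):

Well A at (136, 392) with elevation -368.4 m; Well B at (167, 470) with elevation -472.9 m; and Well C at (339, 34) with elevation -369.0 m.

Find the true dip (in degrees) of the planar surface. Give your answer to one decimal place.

58.0°

Let the plane be z = a·easting + b·northing + c.
Well B−Well A: 31a + 78b = −104.5;  Well C−Well A: 203a − 358b = −0.6.
Solving gives a = −1.39083, b = −0.78698.
Gradient magnitude |∇z| = √(a² + b²) = √(1.93440 + 0.61933) = 1.59804.
True dip = arctan(1.59804) = 58.0°, dipping toward ENE (azimuth ≈ 060°).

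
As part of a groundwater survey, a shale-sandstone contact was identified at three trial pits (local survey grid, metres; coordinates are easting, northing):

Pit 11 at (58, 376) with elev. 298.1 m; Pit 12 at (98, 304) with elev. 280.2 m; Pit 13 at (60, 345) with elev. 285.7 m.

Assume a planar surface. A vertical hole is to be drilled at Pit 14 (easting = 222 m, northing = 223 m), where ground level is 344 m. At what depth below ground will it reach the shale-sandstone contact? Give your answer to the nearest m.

60 m

Two edge vectors: Pit 11→Pit 12 = (40, -72, -17.9), Pit 11→Pit 13 = (2, -31, -12.4).
Normal n = (Pit 11→Pit 12) × (Pit 11→Pit 13) = (337.9, 460.2, -1096).
So ∂z/∂easting = −n_x/n_z = 0.30830 and ∂z/∂northing = −n_y/n_z = 0.41989.
Intercept c from Pit 11: 298.1 − 17.88 − 157.88 = 122.34.
At (222, 223): z_contact = 68.4 + 93.6 + 122.34 = 284.4 m.
Depth below ground = 344 − 284.4 = 60 m.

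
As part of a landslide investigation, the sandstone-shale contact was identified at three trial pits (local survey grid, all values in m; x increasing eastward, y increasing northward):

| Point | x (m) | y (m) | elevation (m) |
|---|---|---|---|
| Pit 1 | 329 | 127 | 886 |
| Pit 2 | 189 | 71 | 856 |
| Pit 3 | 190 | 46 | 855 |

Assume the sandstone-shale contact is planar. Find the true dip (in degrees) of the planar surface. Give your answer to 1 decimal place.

11.4°

Two edge vectors: Pit 1→Pit 2 = (-140, -56, -30), Pit 1→Pit 3 = (-139, -81, -31).
Normal n = (Pit 1→Pit 2) × (Pit 1→Pit 3) = (-694, -170, 3556).
So ∂z/∂x = −n_x/n_z = 0.19516 and ∂z/∂y = −n_y/n_z = 0.04781.
Gradient magnitude |∇z| = √(a² + b²) = √(0.03809 + 0.00229) = 0.20093.
True dip = arctan(0.20093) = 11.4°, dipping toward WSW (azimuth ≈ 256°).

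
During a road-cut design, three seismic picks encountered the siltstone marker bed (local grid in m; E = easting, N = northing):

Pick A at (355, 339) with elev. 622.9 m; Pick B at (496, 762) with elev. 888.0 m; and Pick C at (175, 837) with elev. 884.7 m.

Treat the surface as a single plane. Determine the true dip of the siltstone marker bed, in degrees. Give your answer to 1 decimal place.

Let the plane be z = a·E + b·N + c.
Pick B−Pick A: 141a + 423b = 265.1;  Pick C−Pick A: −180a + 498b = 261.8.
Solving gives a = 0.14539, b = 0.57825.
Gradient magnitude |∇z| = √(a² + b²) = √(0.02114 + 0.33438) = 0.59625.
True dip = arctan(0.59625) = 30.8°, dipping toward SSW (azimuth ≈ 194°).

30.8°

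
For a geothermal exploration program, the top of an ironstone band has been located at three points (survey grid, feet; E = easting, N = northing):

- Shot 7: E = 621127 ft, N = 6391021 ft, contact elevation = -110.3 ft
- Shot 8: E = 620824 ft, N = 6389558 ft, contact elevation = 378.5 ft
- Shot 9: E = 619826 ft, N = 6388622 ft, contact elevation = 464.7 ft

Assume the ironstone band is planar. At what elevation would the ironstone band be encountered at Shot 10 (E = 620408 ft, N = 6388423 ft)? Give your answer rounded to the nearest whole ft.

Two edge vectors: Shot 7→Shot 8 = (-303, -1463, 488.8), Shot 7→Shot 9 = (-1301, -2399, 575).
Normal n = (Shot 7→Shot 8) × (Shot 7→Shot 9) = (331406.2, -461703.8, -1176466).
So ∂z/∂E = −n_x/n_z = 0.28169637 and ∂z/∂N = −n_y/n_z = −0.39244976.
Intercept c from Shot 7: -110.3 − 174969.22 + 2508154.66 = 2333075.14.
At (620408, 6388423): z = 174766.7 − 2507135.1 + 2333075.14 = 706.7 ft.

707 ft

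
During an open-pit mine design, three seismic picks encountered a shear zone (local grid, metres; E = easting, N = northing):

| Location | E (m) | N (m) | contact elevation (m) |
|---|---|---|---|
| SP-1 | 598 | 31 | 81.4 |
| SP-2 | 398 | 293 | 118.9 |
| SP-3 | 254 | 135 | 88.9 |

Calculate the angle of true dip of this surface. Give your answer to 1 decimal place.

Two edge vectors: SP-1→SP-2 = (-200, 262, 37.5), SP-1→SP-3 = (-344, 104, 7.5).
Normal n = (SP-1→SP-2) × (SP-1→SP-3) = (-1935, -11400, 69328).
So ∂z/∂E = −n_x/n_z = 0.02791 and ∂z/∂N = −n_y/n_z = 0.16444.
Gradient magnitude |∇z| = √(a² + b²) = √(0.00078 + 0.02704) = 0.16679.
True dip = arctan(0.16679) = 9.5°, dipping toward S (azimuth ≈ 190°).

9.5°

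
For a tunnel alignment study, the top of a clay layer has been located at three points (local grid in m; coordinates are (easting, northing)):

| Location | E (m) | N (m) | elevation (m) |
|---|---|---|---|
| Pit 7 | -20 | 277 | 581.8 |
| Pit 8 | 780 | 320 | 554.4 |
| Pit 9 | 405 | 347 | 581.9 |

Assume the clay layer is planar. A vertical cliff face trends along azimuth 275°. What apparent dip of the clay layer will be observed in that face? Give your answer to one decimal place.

4.5°

Let the plane be z = a·E + b·N + c.
Pit 8−Pit 7: 800a + 43b = −27.4;  Pit 9−Pit 7: 425a + 70b = 0.1.
Solving gives a = −0.05096, b = 0.31080.
Unit vector along 275° is (sin 275°, cos 275°) = (-0.9962, 0.0872).
Slope in that direction = a·(-0.9962) + b·(0.0872) = 0.07785.
Apparent dip = arctan|0.07785| = 4.5° (true dip is 17.5°, so apparent ≤ true as expected).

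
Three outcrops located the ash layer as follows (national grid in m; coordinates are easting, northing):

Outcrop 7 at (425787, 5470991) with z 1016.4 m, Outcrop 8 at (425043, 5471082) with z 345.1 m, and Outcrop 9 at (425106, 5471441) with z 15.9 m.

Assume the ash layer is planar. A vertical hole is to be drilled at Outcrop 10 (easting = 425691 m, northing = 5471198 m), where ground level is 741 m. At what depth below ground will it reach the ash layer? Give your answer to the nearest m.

Let the plane be z = a·easting + b·northing + c.
Outcrop 8−Outcrop 7: −744a + 91b = −671.3;  Outcrop 9−Outcrop 7: −681a + 450b = −1000.5.
Solving gives a = 0.77352298, b = −1.05273523.
Then c = 1016.4 − a·425787 − b·5470991 = 5431165.34.
At (425691, 5471198): z_contact = 329281.8 − 5759722.9 + 5431165.34 = 724.2 m.
Depth below ground = 741 − 724.2 = 17 m.

17 m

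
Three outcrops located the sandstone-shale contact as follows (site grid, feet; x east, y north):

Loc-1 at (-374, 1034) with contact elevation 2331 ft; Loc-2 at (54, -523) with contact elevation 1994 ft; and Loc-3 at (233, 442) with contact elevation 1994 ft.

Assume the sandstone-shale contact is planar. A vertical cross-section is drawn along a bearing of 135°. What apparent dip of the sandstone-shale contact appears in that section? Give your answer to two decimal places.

Let the plane be z = a·x + b·y + c.
Loc-2−Loc-1: 428a − 1557b = −337;  Loc-3−Loc-1: 607a − 592b = −337.
Solving gives a = −0.47014, b = 0.08721.
Unit vector along 135° is (sin 135°, cos 135°) = (0.7071, -0.7071).
Slope in that direction = a·(0.7071) + b·(-0.7071) = −0.39410.
Apparent dip = arctan|0.39410| = 21.51° (true dip is 25.6°, so apparent ≤ true as expected).

21.51°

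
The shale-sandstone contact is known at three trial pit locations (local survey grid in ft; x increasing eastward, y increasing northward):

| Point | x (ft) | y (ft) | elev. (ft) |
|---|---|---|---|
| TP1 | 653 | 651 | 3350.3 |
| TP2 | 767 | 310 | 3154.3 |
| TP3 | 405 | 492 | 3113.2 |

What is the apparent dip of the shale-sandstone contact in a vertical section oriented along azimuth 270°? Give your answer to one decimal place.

25.8°

Two edge vectors: TP1→TP2 = (114, -341, -196), TP1→TP3 = (-248, -159, -237.1).
Normal n = (TP1→TP2) × (TP1→TP3) = (49687.1, 75637.4, -102694).
So ∂z/∂x = −n_x/n_z = 0.48384 and ∂z/∂y = −n_y/n_z = 0.73653.
Unit vector along 270° is (sin 270°, cos 270°) = (-1.0000, -0.0000).
Slope in that direction = a·(-1.0000) + b·(-0.0000) = −0.48384.
Apparent dip = arctan|0.48384| = 25.8° (true dip is 41.4°, so apparent ≤ true as expected).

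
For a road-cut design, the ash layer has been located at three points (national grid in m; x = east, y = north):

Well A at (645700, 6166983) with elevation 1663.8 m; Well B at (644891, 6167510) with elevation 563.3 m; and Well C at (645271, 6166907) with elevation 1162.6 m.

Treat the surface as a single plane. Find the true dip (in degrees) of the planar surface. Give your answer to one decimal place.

50.9°

Let the plane be z = a·x + b·y + c.
Well B−Well A: −809a + 527b = −1100.5;  Well C−Well A: −429a − 76b = −501.2.
Solving gives a = 1.20935, b = −0.23175.
Gradient magnitude |∇z| = √(a² + b²) = √(1.46254 + 0.05371) = 1.23136.
True dip = arctan(1.23136) = 50.9°, dipping toward W (azimuth ≈ 281°).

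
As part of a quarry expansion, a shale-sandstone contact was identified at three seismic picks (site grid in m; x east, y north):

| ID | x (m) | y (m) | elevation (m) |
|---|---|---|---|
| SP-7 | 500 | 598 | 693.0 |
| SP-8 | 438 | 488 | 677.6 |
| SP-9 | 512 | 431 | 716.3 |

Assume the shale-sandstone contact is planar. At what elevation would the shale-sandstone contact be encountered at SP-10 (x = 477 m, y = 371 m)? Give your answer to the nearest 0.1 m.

Let the plane be z = a·x + b·y + c.
SP-8−SP-7: −62a − 110b = −15.4;  SP-9−SP-7: 12a − 167b = 23.3.
Solving gives a = 0.43985, b = −0.10792.
Then c = 693 − a·500 − b·598 = 537.61.
At (477, 371): z = 209.8 − 40.0 + 537.61 = 707.4 m.

707.4 m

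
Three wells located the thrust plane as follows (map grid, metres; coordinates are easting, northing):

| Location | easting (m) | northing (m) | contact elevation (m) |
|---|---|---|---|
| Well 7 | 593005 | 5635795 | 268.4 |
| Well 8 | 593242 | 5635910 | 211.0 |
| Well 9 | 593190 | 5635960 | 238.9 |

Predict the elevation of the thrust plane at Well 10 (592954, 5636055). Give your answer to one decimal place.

338.7 m

Let the plane be z = a·easting + b·northing + c.
Well 8−Well 7: 237a + 115b = −57.4;  Well 9−Well 7: 185a + 165b = −29.5.
Solving gives a = −0.340914190, b = 0.203449243.
Then c = 268.4 − a·593005 − b·5635795 = −944166.01.
At (592954, 5636055): z = −202146.4 + 1146651.1 − 944166.01 = 338.7 m.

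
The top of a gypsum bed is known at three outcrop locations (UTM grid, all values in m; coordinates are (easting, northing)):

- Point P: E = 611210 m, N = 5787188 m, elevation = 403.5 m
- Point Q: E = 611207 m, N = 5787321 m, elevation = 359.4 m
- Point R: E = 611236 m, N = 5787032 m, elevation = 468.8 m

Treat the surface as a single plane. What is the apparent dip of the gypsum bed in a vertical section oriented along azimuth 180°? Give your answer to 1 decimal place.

17.6°

Two edge vectors: Point P→Point Q = (-3, 133, -44.1), Point P→Point R = (26, -156, 65.3).
Normal n = (Point P→Point Q) × (Point P→Point R) = (1805.3, -950.7, -2990).
So ∂z/∂E = −n_x/n_z = 0.60378 and ∂z/∂N = −n_y/n_z = −0.31796.
Unit vector along 180° is (sin 180°, cos 180°) = (0.0000, -1.0000).
Slope in that direction = a·(0.0000) + b·(-1.0000) = 0.31796.
Apparent dip = arctan|0.31796| = 17.6° (true dip is 34.3°, so apparent ≤ true as expected).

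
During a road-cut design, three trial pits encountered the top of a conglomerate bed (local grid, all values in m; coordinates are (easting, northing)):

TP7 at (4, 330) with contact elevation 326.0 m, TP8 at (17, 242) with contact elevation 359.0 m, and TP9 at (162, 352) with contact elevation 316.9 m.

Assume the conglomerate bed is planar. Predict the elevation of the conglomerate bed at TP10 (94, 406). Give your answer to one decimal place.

297.0 m

Two edge vectors: TP7→TP8 = (13, -88, 33), TP7→TP9 = (158, 22, -9.1).
Normal n = (TP7→TP8) × (TP7→TP9) = (74.8, 5332.3, 14190).
So ∂z/∂E = −n_x/n_z = −0.00527 and ∂z/∂N = −n_y/n_z = −0.37578.
Intercept c from TP7: 326 + 0.02 + 124.01 = 450.03.
At (94, 406): z = −0.5 − 152.6 + 450.03 = 297.0 m.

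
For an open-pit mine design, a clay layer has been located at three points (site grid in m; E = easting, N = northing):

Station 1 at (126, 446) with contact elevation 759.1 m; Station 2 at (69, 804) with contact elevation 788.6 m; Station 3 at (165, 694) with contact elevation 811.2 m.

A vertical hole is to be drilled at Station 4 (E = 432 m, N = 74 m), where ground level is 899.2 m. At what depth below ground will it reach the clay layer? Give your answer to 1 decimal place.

Let the plane be z = a·E + b·N + c.
Station 2−Station 1: −57a + 358b = 29.5;  Station 3−Station 1: 39a + 248b = 52.1.
Solving gives a = 0.40344, b = 0.14664.
Then c = 759.1 − a·126 − b·446 = 642.87.
At (432, 74): z_contact = 174.29 + 10.85 + 642.87 = 828.00 m.
Depth below ground = 899.2 − 828.00 = 71.2 m.

71.2 m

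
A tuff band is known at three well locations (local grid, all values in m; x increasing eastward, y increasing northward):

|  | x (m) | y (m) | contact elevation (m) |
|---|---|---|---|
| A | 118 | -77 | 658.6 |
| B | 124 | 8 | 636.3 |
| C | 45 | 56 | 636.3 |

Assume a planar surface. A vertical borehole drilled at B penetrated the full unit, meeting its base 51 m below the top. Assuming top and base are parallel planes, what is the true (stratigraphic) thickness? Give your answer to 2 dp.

48.92 m

Two edge vectors: A→B = (6, 85, -22.3), A→C = (-73, 133, -22.3).
Normal n = (A→B) × (A→C) = (1070.4, 1761.7, 7003).
So ∂z/∂x = −n_x/n_z = −0.15285 and ∂z/∂y = −n_y/n_z = −0.25156.
|∇z| = √(a²+b²) = 0.29436, so dip δ = arctan(0.29436) = 16.40°.
True thickness = vertical thickness × cos δ = 51 × cos 16.40° = 48.92 m.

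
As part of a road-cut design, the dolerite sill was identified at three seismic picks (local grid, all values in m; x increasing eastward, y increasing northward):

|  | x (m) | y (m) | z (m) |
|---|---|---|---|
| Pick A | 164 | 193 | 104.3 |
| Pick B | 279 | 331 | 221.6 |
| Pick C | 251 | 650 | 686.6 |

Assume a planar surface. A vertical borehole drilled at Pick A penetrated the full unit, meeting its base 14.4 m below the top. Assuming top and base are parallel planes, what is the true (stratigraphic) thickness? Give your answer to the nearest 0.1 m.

Two edge vectors: Pick A→Pick B = (115, 138, 117.3), Pick A→Pick C = (87, 457, 582.3).
Normal n = (Pick A→Pick B) × (Pick A→Pick C) = (26751.3, -56759.4, 40549).
So ∂z/∂x = −n_x/n_z = −0.65973 and ∂z/∂y = −n_y/n_z = 1.39977.
|∇z| = √(a²+b²) = 1.54745, so dip δ = arctan(1.54745) = 57.13°.
True thickness = vertical thickness × cos δ = 14.4 × cos 57.13° = 7.8 m.

7.8 m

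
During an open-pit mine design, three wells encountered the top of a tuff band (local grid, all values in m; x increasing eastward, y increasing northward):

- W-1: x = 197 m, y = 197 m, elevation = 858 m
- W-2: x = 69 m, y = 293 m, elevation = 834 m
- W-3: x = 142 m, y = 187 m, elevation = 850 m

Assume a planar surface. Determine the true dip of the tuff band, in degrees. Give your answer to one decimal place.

9.1°

Two edge vectors: W-1→W-2 = (-128, 96, -24), W-1→W-3 = (-55, -10, -8).
Normal n = (W-1→W-2) × (W-1→W-3) = (-1008, 296, 6560).
So ∂z/∂x = −n_x/n_z = 0.15366 and ∂z/∂y = −n_y/n_z = −0.04512.
Gradient magnitude |∇z| = √(a² + b²) = √(0.02361 + 0.00204) = 0.16015.
True dip = arctan(0.16015) = 9.1°, dipping toward WNW (azimuth ≈ 286°).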